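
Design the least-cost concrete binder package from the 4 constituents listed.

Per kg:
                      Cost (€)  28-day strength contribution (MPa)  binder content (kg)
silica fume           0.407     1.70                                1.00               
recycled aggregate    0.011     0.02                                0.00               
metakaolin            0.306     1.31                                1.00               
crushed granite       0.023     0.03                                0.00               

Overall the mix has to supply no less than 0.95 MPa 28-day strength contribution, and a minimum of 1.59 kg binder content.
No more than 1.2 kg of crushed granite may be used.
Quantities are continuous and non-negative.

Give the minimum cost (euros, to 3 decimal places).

€0.487

Let x1 = kg of silica fume, x2 = kg of recycled aggregate, x3 = kg of metakaolin, x4 = kg of crushed granite.
Minimise 0.407x1 + 0.011x2 + 0.306x3 + 0.023x4 with:
  1.7x1 + 0.02x2 + 1.31x3 + 0.03x4 ≥ 0.95   (28-day strength contribution)
  1x1 + 1x3 ≥ 1.59   (binder content)
  x4 ≤ 1.2
  x1, x2, x3, x4 ≥ 0.
The optimal basis is {metakaolin}; silica fume, recycled aggregate, crushed granite drop out. The binder content requirement is met with equality.
That vertex is x3 = 1.59.
Hence cost = 0.306·1.59 = €0.48654.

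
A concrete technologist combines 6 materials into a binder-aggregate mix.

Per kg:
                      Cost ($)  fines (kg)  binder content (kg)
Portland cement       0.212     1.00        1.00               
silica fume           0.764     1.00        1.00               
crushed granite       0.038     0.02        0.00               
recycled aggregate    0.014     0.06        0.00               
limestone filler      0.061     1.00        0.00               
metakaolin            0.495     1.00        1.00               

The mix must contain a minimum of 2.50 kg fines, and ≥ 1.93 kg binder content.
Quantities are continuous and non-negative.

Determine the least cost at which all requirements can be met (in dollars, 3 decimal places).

Treat it as an LP. Let x1 = kg of Portland cement, x2 = kg of silica fume, x3 = kg of crushed granite, x4 = kg of recycled aggregate, x5 = kg of limestone filler, x6 = kg of metakaolin.
Minimize 0.212x1 + 0.764x2 + 0.038x3 + 0.014x4 + 0.061x5 + 0.495x6 s.t.:
  1x1 + 1x2 + 0.02x3 + 0.06x4 + 1x5 + 1x6 ≥ 2.5   (fines)
  1x1 + 1x2 + 1x6 ≥ 1.93   (binder content)
  x1, x2, x3, x4, x5, x6 ≥ 0.
At the optimum only Portland cement, limestone filler are positive (silica fume, crushed granite, recycled aggregate, metakaolin = 0). Binding constraints: fines and binder content.
That vertex is x1 = 1.93, x5 = 0.57.
Hence cost = 0.212·1.93 + 0.061·0.57 = $0.44393.

$0.444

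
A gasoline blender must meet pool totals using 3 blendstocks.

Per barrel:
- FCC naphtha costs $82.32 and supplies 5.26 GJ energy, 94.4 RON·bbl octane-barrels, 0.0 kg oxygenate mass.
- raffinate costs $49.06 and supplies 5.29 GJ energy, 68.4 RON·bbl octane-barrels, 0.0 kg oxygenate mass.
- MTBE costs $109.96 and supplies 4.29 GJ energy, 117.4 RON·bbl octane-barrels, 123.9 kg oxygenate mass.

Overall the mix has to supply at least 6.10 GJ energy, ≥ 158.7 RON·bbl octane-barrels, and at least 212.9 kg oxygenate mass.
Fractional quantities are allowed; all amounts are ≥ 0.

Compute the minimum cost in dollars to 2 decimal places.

Let x1 = barrels of FCC naphtha, x2 = barrels of raffinate, x3 = barrels of MTBE.
Minimise 82.32x1 + 49.06x2 + 109.96x3 subject to:
  5.26x1 + 5.29x2 + 4.29x3 ≥ 6.1   (energy)
  94.4x1 + 68.4x2 + 117.4x3 ≥ 158.7   (octane-barrels)
  123.9x3 ≥ 212.9   (oxygenate mass)
  x1, x2, x3 ≥ 0.
At the optimum only MTBE is positive (FCC naphtha, raffinate = 0). Binding constraint: oxygenate mass.
Optimal quantities: MTBE = 1.71832 barrels.
Objective = 109.96·1.71832 = 188.9465.

$188.95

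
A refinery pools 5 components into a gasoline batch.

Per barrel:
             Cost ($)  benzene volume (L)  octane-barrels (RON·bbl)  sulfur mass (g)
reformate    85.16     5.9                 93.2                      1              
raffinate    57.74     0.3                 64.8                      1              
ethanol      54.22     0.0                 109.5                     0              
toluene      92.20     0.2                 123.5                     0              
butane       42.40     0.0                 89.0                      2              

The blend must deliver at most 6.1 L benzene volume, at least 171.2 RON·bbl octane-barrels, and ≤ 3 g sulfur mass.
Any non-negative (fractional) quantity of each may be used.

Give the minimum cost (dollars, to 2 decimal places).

Let x1 = barrels of reformate, x2 = barrels of raffinate, x3 = barrels of ethanol, x4 = barrels of toluene, x5 = barrels of butane.
min 85.16x1 + 57.74x2 + 54.22x3 + 92.2x4 + 42.4x5 subject to:
  5.9x1 + 0.3x2 + 0.2x4 ≤ 6.1   (benzene volume)
  93.2x1 + 64.8x2 + 109.5x3 + 123.5x4 + 89x5 ≥ 171.2   (octane-barrels)
  1x1 + 1x2 + 2x5 ≤ 3   (sulfur mass)
  x1, x2, x3, x4, x5 ≥ 0.
At the optimum only ethanol, butane are positive (reformate, raffinate, toluene = 0). Binding constraints: octane-barrels and sulfur mass.
Optimal quantities: ethanol = 0.3443 barrels, butane = 1.5 barrels.
Total cost: 54.22·0.3443 + 42.4·1.5 = 82.2679.

$82.27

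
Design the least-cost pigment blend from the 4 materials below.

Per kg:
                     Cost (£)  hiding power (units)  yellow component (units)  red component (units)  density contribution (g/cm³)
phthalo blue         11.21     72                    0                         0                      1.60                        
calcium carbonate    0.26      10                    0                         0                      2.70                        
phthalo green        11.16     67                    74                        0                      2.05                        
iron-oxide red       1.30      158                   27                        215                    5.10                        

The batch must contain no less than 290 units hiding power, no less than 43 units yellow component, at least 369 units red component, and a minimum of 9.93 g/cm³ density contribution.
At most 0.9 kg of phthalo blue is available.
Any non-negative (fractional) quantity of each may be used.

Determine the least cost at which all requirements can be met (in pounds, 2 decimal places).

Set it up as a linear program. Let x1 = kg of phthalo blue, x2 = kg of calcium carbonate, x3 = kg of phthalo green, x4 = kg of iron-oxide red.
Minimize 11.21x1 + 0.26x2 + 11.16x3 + 1.3x4 s.t.:
  72x1 + 10x2 + 67x3 + 158x4 ≥ 290   (hiding power)
  74x3 + 27x4 ≥ 43   (yellow component)
  215x4 ≥ 369   (red component)
  1.6x1 + 2.7x2 + 2.05x3 + 5.1x4 ≥ 9.93   (density contribution)
  x1 ≤ 0.9
  x1, x2, x3, x4 ≥ 0.
The minimum-cost mix takes nothing from phthalo blue, phthalo green — only calcium carbonate, iron-oxide red. Binding constraints: hiding power and density contribution.
So calcium carbonate = 0.2395 kg, iron-oxide red = 1.82 kg.
Hence cost = 0.26·0.2395 + 1.3·1.82 = £2.4283.

£2.43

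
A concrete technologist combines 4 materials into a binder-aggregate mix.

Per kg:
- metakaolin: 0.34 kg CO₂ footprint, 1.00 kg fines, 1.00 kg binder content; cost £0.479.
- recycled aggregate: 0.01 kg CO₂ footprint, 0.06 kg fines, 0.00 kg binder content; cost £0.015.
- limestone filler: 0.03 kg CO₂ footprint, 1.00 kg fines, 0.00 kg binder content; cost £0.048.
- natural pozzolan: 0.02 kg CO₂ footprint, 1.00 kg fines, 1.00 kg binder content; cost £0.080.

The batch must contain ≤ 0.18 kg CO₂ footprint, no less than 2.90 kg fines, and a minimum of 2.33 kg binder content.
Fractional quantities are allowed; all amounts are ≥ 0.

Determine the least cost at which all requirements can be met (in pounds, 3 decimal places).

Let x1 = kg of metakaolin, x2 = kg of recycled aggregate, x3 = kg of limestone filler, x4 = kg of natural pozzolan.
min 0.479x1 + 0.015x2 + 0.048x3 + 0.08x4 with:
  0.34x1 + 0.01x2 + 0.03x3 + 0.02x4 ≤ 0.18   (CO₂ footprint)
  1x1 + 0.06x2 + 1x3 + 1x4 ≥ 2.9   (fines)
  1x1 + 1x4 ≥ 2.33   (binder content)
  x1, x2, x3, x4 ≥ 0.
The optimal basis is {limestone filler, natural pozzolan}; metakaolin, recycled aggregate drop out. The fines and binder content requirements are met with equality.
So limestone filler = 0.57 kg, natural pozzolan = 2.33 kg.
Cost = 0.048·0.57 + 0.08·2.33 = 0.21376.

£0.214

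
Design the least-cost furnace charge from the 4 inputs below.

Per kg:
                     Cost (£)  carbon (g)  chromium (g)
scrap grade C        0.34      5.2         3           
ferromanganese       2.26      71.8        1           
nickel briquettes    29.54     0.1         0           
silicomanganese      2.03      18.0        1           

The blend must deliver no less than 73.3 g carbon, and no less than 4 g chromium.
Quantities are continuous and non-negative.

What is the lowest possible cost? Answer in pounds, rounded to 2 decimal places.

£2.49

This is a linear program. Let x1 = kg of scrap grade C, x2 = kg of ferromanganese, x3 = kg of nickel briquettes, x4 = kg of silicomanganese.
Minimise 0.34x1 + 2.26x2 + 29.54x3 + 2.03x4 subject to:
  5.2x1 + 71.8x2 + 0.1x3 + 18x4 ≥ 73.3   (carbon)
  3x1 + 1x2 + 1x4 ≥ 4   (chromium)
  x1, x2, x3, x4 ≥ 0.
The optimal basis is {scrap grade C, ferromanganese}; nickel briquettes, silicomanganese drop out. The carbon and chromium requirements are met with equality.
Optimal quantities: scrap grade C = 1.018 kg, ferromanganese = 0.9472 kg.
Objective = 0.34·1.018 + 2.26·0.9472 = 2.4868.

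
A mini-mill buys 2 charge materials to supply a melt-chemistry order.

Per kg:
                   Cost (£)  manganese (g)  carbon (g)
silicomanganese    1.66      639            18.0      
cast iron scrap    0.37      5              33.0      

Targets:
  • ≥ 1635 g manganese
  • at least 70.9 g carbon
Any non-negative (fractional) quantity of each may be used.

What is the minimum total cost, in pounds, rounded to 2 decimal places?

£4.52

This is a linear program. Let x1 = kg of silicomanganese, x2 = kg of cast iron scrap.
Minimise 1.66x1 + 0.37x2 with:
  639x1 + 5x2 ≥ 1635   (manganese)
  18x1 + 33x2 ≥ 70.9   (carbon)
  x1, x2 ≥ 0.
Both inputs are positive at the optimum. There the manganese and carbon constraints are tight.
That vertex is x1 = 2.553, x2 = 0.7561.
Total cost: 1.66·2.553 + 0.37·0.7561 = 4.5177.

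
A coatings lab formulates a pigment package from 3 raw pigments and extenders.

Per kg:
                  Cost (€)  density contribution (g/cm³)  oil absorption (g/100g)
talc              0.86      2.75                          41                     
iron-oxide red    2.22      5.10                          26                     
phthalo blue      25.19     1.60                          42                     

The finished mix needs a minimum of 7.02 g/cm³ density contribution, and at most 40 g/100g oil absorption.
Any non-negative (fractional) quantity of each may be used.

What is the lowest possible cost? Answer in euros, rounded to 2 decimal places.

€3.00

Let x1 = kg of talc, x2 = kg of iron-oxide red, x3 = kg of phthalo blue.
Minimise 0.86x1 + 2.22x2 + 25.19x3 with:
  2.75x1 + 5.1x2 + 1.6x3 ≥ 7.02   (density contribution)
  41x1 + 26x2 + 42x3 ≤ 40   (oil absorption)
  x1, x2, x3 ≥ 0.
The optimal basis is {talc, iron-oxide red}; phthalo blue drops out. There the density contribution and oil absorption constraints are tight.
So talc = 0.1561 kg, iron-oxide red = 1.292 kg.
Total cost: 0.86·0.1561 + 2.22·1.292 = 3.0025.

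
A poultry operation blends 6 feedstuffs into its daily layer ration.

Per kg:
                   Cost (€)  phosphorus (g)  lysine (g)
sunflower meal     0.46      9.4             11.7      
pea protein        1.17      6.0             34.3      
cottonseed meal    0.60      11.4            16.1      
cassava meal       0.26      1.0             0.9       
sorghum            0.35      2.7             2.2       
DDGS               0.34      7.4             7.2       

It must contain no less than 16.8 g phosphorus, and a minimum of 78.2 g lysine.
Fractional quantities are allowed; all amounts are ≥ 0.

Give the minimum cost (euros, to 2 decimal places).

€2.69

Let x1 = kg of sunflower meal, x2 = kg of pea protein, x3 = kg of cottonseed meal, x4 = kg of cassava meal, x5 = kg of sorghum, x6 = kg of DDGS.
min 0.46x1 + 1.17x2 + 0.6x3 + 0.26x4 + 0.35x5 + 0.34x6 s.t.:
  9.4x1 + 6x2 + 11.4x3 + 1x4 + 2.7x5 + 7.4x6 ≥ 16.8   (phosphorus)
  11.7x1 + 34.3x2 + 16.1x3 + 0.9x4 + 2.2x5 + 7.2x6 ≥ 78.2   (lysine)
  x1, x2, x3, x4, x5, x6 ≥ 0.
At the optimum only pea protein, cottonseed meal are positive (sunflower meal, cassava meal, sorghum, DDGS = 0). There the phosphorus and lysine constraints are tight.
Optimal quantities: pea protein = 2.109 kg, cottonseed meal = 0.3636 kg.
Total cost: 1.17·2.109 + 0.6·0.3636 = 2.6857.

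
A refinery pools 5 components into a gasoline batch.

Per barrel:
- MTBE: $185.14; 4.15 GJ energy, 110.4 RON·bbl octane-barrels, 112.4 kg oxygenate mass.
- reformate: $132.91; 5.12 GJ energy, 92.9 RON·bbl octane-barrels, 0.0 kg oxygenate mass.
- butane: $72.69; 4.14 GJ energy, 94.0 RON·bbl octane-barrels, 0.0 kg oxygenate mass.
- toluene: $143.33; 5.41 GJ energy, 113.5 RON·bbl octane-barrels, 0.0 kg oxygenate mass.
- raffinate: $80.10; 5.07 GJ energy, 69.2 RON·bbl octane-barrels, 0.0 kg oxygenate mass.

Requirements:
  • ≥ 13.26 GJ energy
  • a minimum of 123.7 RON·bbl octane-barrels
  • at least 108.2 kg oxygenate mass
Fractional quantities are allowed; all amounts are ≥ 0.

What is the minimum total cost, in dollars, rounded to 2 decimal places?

$324.60

Let x1 = barrels of MTBE, x2 = barrels of reformate, x3 = barrels of butane, x4 = barrels of toluene, x5 = barrels of raffinate.
min 185.14x1 + 132.91x2 + 72.69x3 + 143.33x4 + 80.1x5 subject to:
  4.15x1 + 5.12x2 + 4.14x3 + 5.41x4 + 5.07x5 ≥ 13.26   (energy)
  110.4x1 + 92.9x2 + 94x3 + 113.5x4 + 69.2x5 ≥ 123.7   (octane-barrels)
  112.4x1 ≥ 108.2   (oxygenate mass)
  x1, x2, x3, x4, x5 ≥ 0.
The optimal basis is {MTBE, raffinate}; reformate, butane, toluene drop out. Binding constraints: energy and oxygenate mass.
That vertex is x1 = 0.96263, x5 = 1.8274.
Hence cost = 185.14·0.96263 + 80.1·1.8274 = $324.5961.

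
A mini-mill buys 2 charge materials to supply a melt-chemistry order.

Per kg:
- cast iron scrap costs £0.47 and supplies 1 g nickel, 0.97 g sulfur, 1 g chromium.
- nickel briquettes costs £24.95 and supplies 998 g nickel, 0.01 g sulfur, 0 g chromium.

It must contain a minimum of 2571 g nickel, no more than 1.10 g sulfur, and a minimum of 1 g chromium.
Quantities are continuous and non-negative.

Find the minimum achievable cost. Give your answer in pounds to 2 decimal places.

Set it up as a linear program. Let x1 = kg of cast iron scrap, x2 = kg of nickel briquettes.
Minimize 0.47x1 + 24.95x2 s.t.:
  1x1 + 998x2 ≥ 2571   (nickel)
  0.97x1 + 0.01x2 ≤ 1.1   (sulfur)
  1x1 ≥ 1   (chromium)
  x1, x2 ≥ 0.
Both inputs are positive at the optimum. Binding constraints: nickel and chromium.
That vertex is x1 = 1, x2 = 2.575.
Objective = 0.47·1 + 24.95·2.575 = 64.7163.

£64.72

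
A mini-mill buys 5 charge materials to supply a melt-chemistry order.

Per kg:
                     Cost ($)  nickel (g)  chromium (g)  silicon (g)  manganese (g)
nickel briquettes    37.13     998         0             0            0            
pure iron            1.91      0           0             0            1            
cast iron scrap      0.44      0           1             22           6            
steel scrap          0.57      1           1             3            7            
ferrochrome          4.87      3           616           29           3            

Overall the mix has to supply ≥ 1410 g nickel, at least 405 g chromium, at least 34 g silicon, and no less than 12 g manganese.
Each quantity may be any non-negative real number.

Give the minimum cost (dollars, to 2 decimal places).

Let x1 = kg of nickel briquettes, x2 = kg of pure iron, x3 = kg of cast iron scrap, x4 = kg of steel scrap, x5 = kg of ferrochrome.
min 37.13x1 + 1.91x2 + 0.44x3 + 0.57x4 + 4.87x5 s.t.:
  998x1 + 1x4 + 3x5 ≥ 1410   (nickel)
  1x3 + 1x4 + 616x5 ≥ 405   (chromium)
  22x3 + 3x4 + 29x5 ≥ 34   (silicon)
  1x2 + 6x3 + 7x4 + 3x5 ≥ 12   (manganese)
  x1, x2, x3, x4, x5 ≥ 0.
The optimal basis is {nickel briquettes, cast iron scrap, ferrochrome}; pure iron, steel scrap drop out. The nickel, chromium, manganese requirements are met with equality.
So nickel briquettes = 1.4109 kg, cast iron scrap = 1.6726 kg, ferrochrome = 0.65475 kg.
Objective = 37.13·1.4109 + 0.44·1.6726 + 4.87·0.65475 = 56.3113.

$56.31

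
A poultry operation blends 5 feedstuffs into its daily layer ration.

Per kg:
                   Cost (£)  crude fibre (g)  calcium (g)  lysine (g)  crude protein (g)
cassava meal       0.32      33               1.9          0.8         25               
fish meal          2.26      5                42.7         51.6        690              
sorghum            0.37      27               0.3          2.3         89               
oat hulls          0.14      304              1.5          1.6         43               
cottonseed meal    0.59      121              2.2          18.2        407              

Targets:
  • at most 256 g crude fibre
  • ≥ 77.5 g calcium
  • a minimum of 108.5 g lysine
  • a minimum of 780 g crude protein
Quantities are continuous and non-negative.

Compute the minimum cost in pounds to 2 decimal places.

£4.55

This is a linear program. Let x1 = kg of cassava meal, x2 = kg of fish meal, x3 = kg of sorghum, x4 = kg of oat hulls, x5 = kg of cottonseed meal.
Minimize 0.32x1 + 2.26x2 + 0.37x3 + 0.14x4 + 0.59x5 with:
  33x1 + 5x2 + 27x3 + 304x4 + 121x5 ≤ 256   (crude fibre)
  1.9x1 + 42.7x2 + 0.3x3 + 1.5x4 + 2.2x5 ≥ 77.5   (calcium)
  0.8x1 + 51.6x2 + 2.3x3 + 1.6x4 + 18.2x5 ≥ 108.5   (lysine)
  25x1 + 690x2 + 89x3 + 43x4 + 407x5 ≥ 780   (crude protein)
  x1, x2, x3, x4, x5 ≥ 0.
The minimum-cost mix takes nothing from cassava meal, sorghum, oat hulls — only fish meal, cottonseed meal. There the calcium and lysine constraints are tight.
That vertex is x2 = 1.766, x5 = 0.9553.
Hence cost = 2.26·1.766 + 0.59·0.9553 = £4.5548.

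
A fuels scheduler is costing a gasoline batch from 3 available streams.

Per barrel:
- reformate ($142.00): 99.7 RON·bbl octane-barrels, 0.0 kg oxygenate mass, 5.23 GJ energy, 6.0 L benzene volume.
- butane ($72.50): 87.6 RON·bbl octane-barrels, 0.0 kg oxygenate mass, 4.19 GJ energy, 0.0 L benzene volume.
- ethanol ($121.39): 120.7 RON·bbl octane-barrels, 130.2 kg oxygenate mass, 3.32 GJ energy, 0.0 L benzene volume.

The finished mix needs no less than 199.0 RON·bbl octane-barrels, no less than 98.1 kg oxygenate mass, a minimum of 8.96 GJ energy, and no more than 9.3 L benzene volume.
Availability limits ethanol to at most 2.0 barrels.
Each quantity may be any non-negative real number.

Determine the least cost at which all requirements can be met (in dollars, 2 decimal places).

$203.21

Let x1 = barrels of reformate, x2 = barrels of butane, x3 = barrels of ethanol.
Minimize 142x1 + 72.5x2 + 121.39x3 s.t.:
  99.7x1 + 87.6x2 + 120.7x3 ≥ 199   (octane-barrels)
  130.2x3 ≥ 98.1   (oxygenate mass)
  5.23x1 + 4.19x2 + 3.32x3 ≥ 8.96   (energy)
  6x1 ≤ 9.3   (benzene volume)
  x3 ≤ 2
  x1, x2, x3 ≥ 0.
The minimum-cost mix takes nothing from reformate — only butane, ethanol. There the oxygenate mass and energy constraints are tight.
That vertex is x2 = 1.5414, x3 = 0.75346.
Hence cost = 72.5·1.5414 + 121.39·0.75346 = $203.2140.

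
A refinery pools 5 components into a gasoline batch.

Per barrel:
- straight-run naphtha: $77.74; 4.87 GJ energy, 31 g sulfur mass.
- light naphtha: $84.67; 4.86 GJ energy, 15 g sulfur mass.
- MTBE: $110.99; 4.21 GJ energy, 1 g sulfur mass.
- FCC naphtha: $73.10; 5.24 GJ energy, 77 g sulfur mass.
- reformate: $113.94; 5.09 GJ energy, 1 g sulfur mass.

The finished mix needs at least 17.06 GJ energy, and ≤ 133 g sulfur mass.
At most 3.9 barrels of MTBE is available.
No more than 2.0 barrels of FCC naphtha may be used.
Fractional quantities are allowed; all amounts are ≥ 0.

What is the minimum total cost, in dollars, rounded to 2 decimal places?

Treat it as an LP. Let x1 = barrels of straight-run naphtha, x2 = barrels of light naphtha, x3 = barrels of MTBE, x4 = barrels of FCC naphtha, x5 = barrels of reformate.
Minimize 77.74x1 + 84.67x2 + 110.99x3 + 73.1x4 + 113.94x5 s.t.:
  4.87x1 + 4.86x2 + 4.21x3 + 5.24x4 + 5.09x5 ≥ 17.06   (energy)
  31x1 + 15x2 + 1x3 + 77x4 + 1x5 ≤ 133   (sulfur mass)
  x3 ≤ 3.9
  x4 ≤ 2
  x1, x2, x3, x4, x5 ≥ 0.
The cheapest feasible vertex uses only straight-run naphtha, FCC naphtha; light naphtha, MTBE, reformate are not used. Binding constraints: energy and sulfur mass.
Optimal quantities: straight-run naphtha = 2.9014 barrels, FCC naphtha = 0.55916 barrels.
Hence cost = 77.74·2.9014 + 73.1·0.55916 = $266.4294.

$266.43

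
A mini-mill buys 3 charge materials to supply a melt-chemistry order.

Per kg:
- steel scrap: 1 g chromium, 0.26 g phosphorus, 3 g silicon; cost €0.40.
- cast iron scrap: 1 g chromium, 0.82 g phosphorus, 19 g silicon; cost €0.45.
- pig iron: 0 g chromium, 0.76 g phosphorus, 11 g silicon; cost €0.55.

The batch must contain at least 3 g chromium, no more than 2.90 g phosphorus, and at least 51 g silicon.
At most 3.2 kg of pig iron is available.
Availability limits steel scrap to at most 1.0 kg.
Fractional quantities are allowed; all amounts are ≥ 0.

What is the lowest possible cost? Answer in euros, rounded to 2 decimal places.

Set it up as a linear program. Let x1 = kg of steel scrap, x2 = kg of cast iron scrap, x3 = kg of pig iron.
Minimize 0.4x1 + 0.45x2 + 0.55x3 subject to:
  1x1 + 1x2 ≥ 3   (chromium)
  0.26x1 + 0.82x2 + 0.76x3 ≤ 2.9   (phosphorus)
  3x1 + 19x2 + 11x3 ≥ 51   (silicon)
  x3 ≤ 3.2
  x1 ≤ 1
  x1, x2, x3 ≥ 0.
The optimal basis is {steel scrap, cast iron scrap}; pig iron drops out. The chromium and silicon requirements are met with equality.
That vertex is x1 = 0.375, x2 = 2.625.
Total cost: 0.4·0.375 + 0.45·2.625 = 1.3313.

€1.33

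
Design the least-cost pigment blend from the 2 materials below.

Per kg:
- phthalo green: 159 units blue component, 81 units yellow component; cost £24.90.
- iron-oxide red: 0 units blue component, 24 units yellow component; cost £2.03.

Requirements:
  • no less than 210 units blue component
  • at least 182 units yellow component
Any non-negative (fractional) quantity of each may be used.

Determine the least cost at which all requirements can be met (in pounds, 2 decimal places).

£39.23

Let x1 = kg of phthalo green, x2 = kg of iron-oxide red.
Minimise 24.9x1 + 2.03x2 subject to:
  159x1 ≥ 210   (blue component)
  81x1 + 24x2 ≥ 182   (yellow component)
  x1, x2 ≥ 0.
Both inputs are positive at the optimum. Binding constraints: blue component and yellow component.
That vertex is x1 = 1.3208, x2 = 3.1258.
Objective = 24.9·1.3208 + 2.03·3.1258 = 39.2333.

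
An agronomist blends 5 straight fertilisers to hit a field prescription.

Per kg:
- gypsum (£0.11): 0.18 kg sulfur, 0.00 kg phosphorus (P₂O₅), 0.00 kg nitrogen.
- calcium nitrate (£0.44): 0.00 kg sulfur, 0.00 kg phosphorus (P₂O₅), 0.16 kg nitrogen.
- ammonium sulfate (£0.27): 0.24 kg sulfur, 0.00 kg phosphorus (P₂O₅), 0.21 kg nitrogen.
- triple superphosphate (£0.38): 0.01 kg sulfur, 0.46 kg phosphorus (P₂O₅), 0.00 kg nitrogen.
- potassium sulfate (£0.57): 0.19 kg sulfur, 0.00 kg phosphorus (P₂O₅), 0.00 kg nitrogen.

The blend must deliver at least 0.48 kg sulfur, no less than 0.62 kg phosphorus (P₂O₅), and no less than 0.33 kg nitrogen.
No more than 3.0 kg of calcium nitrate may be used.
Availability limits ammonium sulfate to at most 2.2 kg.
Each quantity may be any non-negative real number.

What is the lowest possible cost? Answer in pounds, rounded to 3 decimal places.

£0.991

This is a linear program. Let x1 = kg of gypsum, x2 = kg of calcium nitrate, x3 = kg of ammonium sulfate, x4 = kg of triple superphosphate, x5 = kg of potassium sulfate.
Minimize 0.11x1 + 0.44x2 + 0.27x3 + 0.38x4 + 0.57x5 s.t.:
  0.18x1 + 0.24x3 + 0.01x4 + 0.19x5 ≥ 0.48   (sulfur)
  0.46x4 ≥ 0.62   (phosphorus (P₂O₅))
  0.16x2 + 0.21x3 ≥ 0.33   (nitrogen)
  x2 ≤ 3
  x3 ≤ 2.2
  x1, x2, x3, x4, x5 ≥ 0.
The minimum-cost mix takes nothing from calcium nitrate, potassium sulfate — only gypsum, ammonium sulfate, triple superphosphate. Binding constraints: sulfur, phosphorus (P₂O₅), nitrogen.
That vertex is x1 = 0.4965, x3 = 1.571, x4 = 1.348.
Cost = 0.11·0.4965 + 0.27·1.571 + 0.38·1.348 = 0.99103.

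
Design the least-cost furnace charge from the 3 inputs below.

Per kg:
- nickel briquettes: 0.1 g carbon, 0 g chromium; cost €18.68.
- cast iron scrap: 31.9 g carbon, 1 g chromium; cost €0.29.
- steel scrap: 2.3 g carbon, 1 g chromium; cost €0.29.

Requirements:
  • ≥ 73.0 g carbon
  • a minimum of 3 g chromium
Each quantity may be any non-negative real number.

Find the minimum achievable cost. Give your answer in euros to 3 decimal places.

€0.870

Let x1 = kg of nickel briquettes, x2 = kg of cast iron scrap, x3 = kg of steel scrap.
min 18.68x1 + 0.29x2 + 0.29x3 s.t.:
  0.1x1 + 31.9x2 + 2.3x3 ≥ 73   (carbon)
  1x2 + 1x3 ≥ 3   (chromium)
  x1, x2, x3 ≥ 0.
At the optimum only cast iron scrap, steel scrap are positive (nickel briquettes = 0). There the carbon and chromium constraints are tight.
Optimal quantities: cast iron scrap = 2.233 kg, steel scrap = 0.7669 kg.
Hence cost = 0.29·2.233 + 0.29·0.7669 = €0.86997.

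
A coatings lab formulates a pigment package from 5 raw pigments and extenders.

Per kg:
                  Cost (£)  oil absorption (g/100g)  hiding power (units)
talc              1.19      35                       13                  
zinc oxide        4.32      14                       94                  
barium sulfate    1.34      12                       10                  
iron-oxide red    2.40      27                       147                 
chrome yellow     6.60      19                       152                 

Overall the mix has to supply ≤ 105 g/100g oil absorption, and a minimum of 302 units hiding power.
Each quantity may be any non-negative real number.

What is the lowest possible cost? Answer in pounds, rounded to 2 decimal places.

£4.93

Set it up as a linear program. Let x1 = kg of talc, x2 = kg of zinc oxide, x3 = kg of barium sulfate, x4 = kg of iron-oxide red, x5 = kg of chrome yellow.
Minimise 1.19x1 + 4.32x2 + 1.34x3 + 2.4x4 + 6.6x5 with:
  35x1 + 14x2 + 12x3 + 27x4 + 19x5 ≤ 105   (oil absorption)
  13x1 + 94x2 + 10x3 + 147x4 + 152x5 ≥ 302   (hiding power)
  x1, x2, x3, x4, x5 ≥ 0.
The minimum-cost mix takes nothing from talc, zinc oxide, barium sulfate, chrome yellow — only iron-oxide red. The hiding power requirement is met with equality.
So iron-oxide red = 2.054 kg.
Hence cost = 2.4·2.054 = £4.9296.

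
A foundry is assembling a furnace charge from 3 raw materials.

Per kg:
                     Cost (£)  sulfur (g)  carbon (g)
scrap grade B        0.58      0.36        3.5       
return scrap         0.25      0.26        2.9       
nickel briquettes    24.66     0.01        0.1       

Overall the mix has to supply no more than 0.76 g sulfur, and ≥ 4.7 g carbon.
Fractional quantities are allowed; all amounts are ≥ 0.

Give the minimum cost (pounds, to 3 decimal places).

£0.405

Let x1 = kg of scrap grade B, x2 = kg of return scrap, x3 = kg of nickel briquettes.
Minimise 0.58x1 + 0.25x2 + 24.66x3 s.t.:
  0.36x1 + 0.26x2 + 0.01x3 ≤ 0.76   (sulfur)
  3.5x1 + 2.9x2 + 0.1x3 ≥ 4.7   (carbon)
  x1, x2, x3 ≥ 0.
The minimum-cost mix takes nothing from scrap grade B, nickel briquettes — only return scrap. There the carbon constraint is tight.
Solving gives x2 = 1.621.
Hence cost = 0.25·1.621 = £0.40525.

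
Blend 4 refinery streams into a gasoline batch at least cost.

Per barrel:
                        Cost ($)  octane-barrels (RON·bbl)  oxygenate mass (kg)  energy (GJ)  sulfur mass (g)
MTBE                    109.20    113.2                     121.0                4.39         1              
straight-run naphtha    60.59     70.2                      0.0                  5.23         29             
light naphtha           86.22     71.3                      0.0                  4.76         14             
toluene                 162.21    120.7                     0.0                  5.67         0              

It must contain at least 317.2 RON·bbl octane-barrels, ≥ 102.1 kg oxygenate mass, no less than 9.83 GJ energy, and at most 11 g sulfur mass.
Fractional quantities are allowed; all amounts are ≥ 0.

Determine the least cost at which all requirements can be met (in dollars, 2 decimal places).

Let x1 = barrels of MTBE, x2 = barrels of straight-run naphtha, x3 = barrels of light naphtha, x4 = barrels of toluene.
min 109.2x1 + 60.59x2 + 86.22x3 + 162.21x4 with:
  113.2x1 + 70.2x2 + 71.3x3 + 120.7x4 ≥ 317.2   (octane-barrels)
  121x1 ≥ 102.1   (oxygenate mass)
  4.39x1 + 5.23x2 + 4.76x3 + 5.67x4 ≥ 9.83   (energy)
  1x1 + 29x2 + 14x3 ≤ 11   (sulfur mass)
  x1, x2, x3, x4 ≥ 0.
The cheapest feasible vertex uses only MTBE, straight-run naphtha; light naphtha, toluene are not used. Binding constraints: octane-barrels and sulfur mass.
Solving gives x1 = 2.623, x2 = 0.28886.
Hence cost = 109.2·2.623 + 60.59·0.28886 = $303.9336.

$303.93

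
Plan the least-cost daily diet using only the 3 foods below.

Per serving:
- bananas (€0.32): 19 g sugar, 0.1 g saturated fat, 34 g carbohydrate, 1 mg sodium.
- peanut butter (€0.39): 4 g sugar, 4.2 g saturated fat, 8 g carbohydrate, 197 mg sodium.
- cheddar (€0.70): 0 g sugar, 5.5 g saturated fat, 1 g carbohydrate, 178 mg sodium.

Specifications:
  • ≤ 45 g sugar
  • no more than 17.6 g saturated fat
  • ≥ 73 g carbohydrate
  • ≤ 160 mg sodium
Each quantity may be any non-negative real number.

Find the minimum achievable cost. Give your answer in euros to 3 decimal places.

This is a linear program. Let x1 = servings of bananas, x2 = servings of peanut butter, x3 = servings of cheddar.
Minimize 0.32x1 + 0.39x2 + 0.7x3 subject to:
  19x1 + 4x2 ≤ 45   (sugar)
  0.1x1 + 4.2x2 + 5.5x3 ≤ 17.6   (saturated fat)
  34x1 + 8x2 + 1x3 ≥ 73   (carbohydrate)
  1x1 + 197x2 + 178x3 ≤ 160   (sodium)
  x1, x2, x3 ≥ 0.
The minimum-cost mix takes nothing from peanut butter, cheddar — only bananas. There the carbohydrate constraint is tight.
Optimal quantities: bananas = 2.147 servings.
Objective = 0.32·2.147 = 0.68704.

€0.687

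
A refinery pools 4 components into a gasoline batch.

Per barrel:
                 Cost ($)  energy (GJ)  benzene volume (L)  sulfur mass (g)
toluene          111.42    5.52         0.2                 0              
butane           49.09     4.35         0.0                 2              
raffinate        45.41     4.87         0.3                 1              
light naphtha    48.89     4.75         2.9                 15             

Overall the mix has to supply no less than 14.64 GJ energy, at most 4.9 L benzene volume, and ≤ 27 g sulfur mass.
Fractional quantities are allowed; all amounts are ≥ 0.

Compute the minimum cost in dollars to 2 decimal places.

Treat it as an LP. Let x1 = barrels of toluene, x2 = barrels of butane, x3 = barrels of raffinate, x4 = barrels of light naphtha.
Minimize 111.42x1 + 49.09x2 + 45.41x3 + 48.89x4 subject to:
  5.52x1 + 4.35x2 + 4.87x3 + 4.75x4 ≥ 14.64   (energy)
  0.2x1 + 0.3x3 + 2.9x4 ≤ 4.9   (benzene volume)
  2x2 + 1x3 + 15x4 ≤ 27   (sulfur mass)
  x1, x2, x3, x4 ≥ 0.
The optimal basis is {raffinate}; toluene, butane, light naphtha drop out. Binding constraint: energy.
That vertex is x3 = 3.0062.
Hence cost = 45.41·3.0062 = $136.5115.

$136.51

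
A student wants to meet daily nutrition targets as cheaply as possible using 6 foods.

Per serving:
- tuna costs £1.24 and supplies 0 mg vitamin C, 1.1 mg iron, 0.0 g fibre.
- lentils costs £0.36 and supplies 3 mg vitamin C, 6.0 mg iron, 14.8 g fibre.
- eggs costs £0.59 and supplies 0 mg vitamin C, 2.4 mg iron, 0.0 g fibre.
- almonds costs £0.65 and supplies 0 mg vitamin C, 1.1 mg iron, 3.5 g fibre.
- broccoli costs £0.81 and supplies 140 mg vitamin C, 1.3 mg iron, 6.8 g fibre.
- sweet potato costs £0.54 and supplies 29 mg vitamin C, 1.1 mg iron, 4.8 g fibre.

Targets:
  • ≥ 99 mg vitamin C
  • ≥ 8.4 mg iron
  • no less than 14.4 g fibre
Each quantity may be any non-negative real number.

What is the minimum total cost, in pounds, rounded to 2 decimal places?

£1.00

Treat it as an LP. Let x1 = servings of tuna, x2 = servings of lentils, x3 = servings of eggs, x4 = servings of almonds, x5 = servings of broccoli, x6 = servings of sweet potato.
Minimise 1.24x1 + 0.36x2 + 0.59x3 + 0.65x4 + 0.81x5 + 0.54x6 subject to:
  3x2 + 140x5 + 29x6 ≥ 99   (vitamin C)
  1.1x1 + 6x2 + 2.4x3 + 1.1x4 + 1.3x5 + 1.1x6 ≥ 8.4   (iron)
  14.8x2 + 3.5x4 + 6.8x5 + 4.8x6 ≥ 14.4   (fibre)
  x1, x2, x3, x4, x5, x6 ≥ 0.
At the optimum only lentils, broccoli are positive (tuna, eggs, almonds, sweet potato = 0). Binding constraints: vitamin C and iron.
Solving gives x2 = 1.253, x5 = 0.6803.
Objective = 0.36·1.253 + 0.81·0.6803 = 1.0021.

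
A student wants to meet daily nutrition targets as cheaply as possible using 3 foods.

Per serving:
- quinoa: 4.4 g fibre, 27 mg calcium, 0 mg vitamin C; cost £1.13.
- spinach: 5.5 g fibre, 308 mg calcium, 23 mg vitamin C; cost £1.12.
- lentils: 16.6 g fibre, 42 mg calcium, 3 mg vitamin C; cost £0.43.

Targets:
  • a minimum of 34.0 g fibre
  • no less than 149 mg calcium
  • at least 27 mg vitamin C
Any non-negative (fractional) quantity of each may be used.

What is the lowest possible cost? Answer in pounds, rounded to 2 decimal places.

Let x1 = servings of quinoa, x2 = servings of spinach, x3 = servings of lentils.
Minimize 1.13x1 + 1.12x2 + 0.43x3 subject to:
  4.4x1 + 5.5x2 + 16.6x3 ≥ 34   (fibre)
  27x1 + 308x2 + 42x3 ≥ 149   (calcium)
  23x2 + 3x3 ≥ 27   (vitamin C)
  x1, x2, x3 ≥ 0.
At the optimum only spinach, lentils are positive (quinoa = 0). There the fibre and vitamin C constraints are tight.
Solving gives x2 = 0.9477, x3 = 1.734.
Cost = 1.12·0.9477 + 0.43·1.734 = 1.8070.

£1.81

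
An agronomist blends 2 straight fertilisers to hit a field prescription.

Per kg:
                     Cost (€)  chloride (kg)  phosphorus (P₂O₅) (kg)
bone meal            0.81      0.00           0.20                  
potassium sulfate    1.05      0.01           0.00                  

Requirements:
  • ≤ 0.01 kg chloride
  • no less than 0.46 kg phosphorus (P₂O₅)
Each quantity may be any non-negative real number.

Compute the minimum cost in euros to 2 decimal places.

Let x1 = kg of bone meal, x2 = kg of potassium sulfate.
Minimize 0.81x1 + 1.05x2 with:
  0.01x2 ≤ 0.01   (chloride)
  0.2x1 ≥ 0.46   (phosphorus (P₂O₅))
  x1, x2 ≥ 0.
The cheapest feasible vertex uses only bone meal; potassium sulfate is not used. There the phosphorus (P₂O₅) constraint is tight.
Solving gives x1 = 2.3.
Cost = 0.81·2.3 = 1.8630.

€1.86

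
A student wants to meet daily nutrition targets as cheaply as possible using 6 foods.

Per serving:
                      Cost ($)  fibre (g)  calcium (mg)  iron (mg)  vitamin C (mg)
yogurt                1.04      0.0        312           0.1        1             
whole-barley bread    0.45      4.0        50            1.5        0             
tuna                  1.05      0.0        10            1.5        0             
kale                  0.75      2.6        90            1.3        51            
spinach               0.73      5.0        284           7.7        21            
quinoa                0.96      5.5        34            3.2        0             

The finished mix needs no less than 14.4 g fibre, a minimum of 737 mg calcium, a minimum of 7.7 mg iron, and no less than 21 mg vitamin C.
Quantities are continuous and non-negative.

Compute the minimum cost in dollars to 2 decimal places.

$2.04

Let x1 = servings of yogurt, x2 = servings of whole-barley bread, x3 = servings of tuna, x4 = servings of kale, x5 = servings of spinach, x6 = servings of quinoa.
Minimise 1.04x1 + 0.45x2 + 1.05x3 + 0.75x4 + 0.73x5 + 0.96x6 with:
  4x2 + 2.6x4 + 5x5 + 5.5x6 ≥ 14.4   (fibre)
  312x1 + 50x2 + 10x3 + 90x4 + 284x5 + 34x6 ≥ 737   (calcium)
  0.1x1 + 1.5x2 + 1.5x3 + 1.3x4 + 7.7x5 + 3.2x6 ≥ 7.7   (iron)
  1x1 + 51x4 + 21x5 ≥ 21   (vitamin C)
  x1, x2, x3, x4, x5, x6 ≥ 0.
The minimum-cost mix takes nothing from yogurt, tuna, kale, quinoa — only whole-barley bread, spinach. The fibre and calcium requirements are met with equality.
Optimal quantities: whole-barley bread = 0.4567 servings, spinach = 2.515 servings.
Cost = 0.45·0.4567 + 0.73·2.515 = 2.0415.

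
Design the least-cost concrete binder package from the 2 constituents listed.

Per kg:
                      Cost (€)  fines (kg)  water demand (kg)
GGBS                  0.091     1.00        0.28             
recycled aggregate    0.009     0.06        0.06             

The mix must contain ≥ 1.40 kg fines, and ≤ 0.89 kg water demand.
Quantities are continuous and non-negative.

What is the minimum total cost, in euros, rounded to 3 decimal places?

Treat it as an LP. Let x1 = kg of GGBS, x2 = kg of recycled aggregate.
Minimise 0.091x1 + 0.009x2 subject to:
  1x1 + 0.06x2 ≥ 1.4   (fines)
  0.28x1 + 0.06x2 ≤ 0.89   (water demand)
  x1, x2 ≥ 0.
At the optimum only GGBS is positive (recycled aggregate = 0). Binding constraint: fines.
Solving gives x1 = 1.4.
Objective = 0.091·1.4 = 0.12740.

€0.127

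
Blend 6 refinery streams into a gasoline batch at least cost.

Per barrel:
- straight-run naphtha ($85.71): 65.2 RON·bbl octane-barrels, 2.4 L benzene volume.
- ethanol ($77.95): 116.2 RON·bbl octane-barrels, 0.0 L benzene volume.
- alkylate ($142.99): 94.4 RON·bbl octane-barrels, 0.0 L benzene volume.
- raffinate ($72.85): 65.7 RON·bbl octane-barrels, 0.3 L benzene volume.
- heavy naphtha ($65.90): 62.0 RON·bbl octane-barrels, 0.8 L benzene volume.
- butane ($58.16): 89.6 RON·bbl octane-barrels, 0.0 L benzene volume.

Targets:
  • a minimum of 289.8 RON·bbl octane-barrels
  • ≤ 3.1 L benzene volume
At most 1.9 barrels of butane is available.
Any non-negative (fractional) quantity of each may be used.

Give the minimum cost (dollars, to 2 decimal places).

Let x1 = barrels of straight-run naphtha, x2 = barrels of ethanol, x3 = barrels of alkylate, x4 = barrels of raffinate, x5 = barrels of heavy naphtha, x6 = barrels of butane.
Minimise 85.71x1 + 77.95x2 + 142.99x3 + 72.85x4 + 65.9x5 + 58.16x6 subject to:
  65.2x1 + 116.2x2 + 94.4x3 + 65.7x4 + 62x5 + 89.6x6 ≥ 289.8   (octane-barrels)
  2.4x1 + 0.3x4 + 0.8x5 ≤ 3.1   (benzene volume)
  x6 ≤ 1.9
  x1, x2, x3, x4, x5, x6 ≥ 0.
The minimum-cost mix takes nothing from straight-run naphtha, alkylate, raffinate, heavy naphtha — only ethanol, butane. There the octane-barrels and the butane cap constraints are tight.
Solving gives x2 = 1.029, x6 = 1.9.
Cost = 77.95·1.029 + 58.16·1.9 = 190.7146.

$190.71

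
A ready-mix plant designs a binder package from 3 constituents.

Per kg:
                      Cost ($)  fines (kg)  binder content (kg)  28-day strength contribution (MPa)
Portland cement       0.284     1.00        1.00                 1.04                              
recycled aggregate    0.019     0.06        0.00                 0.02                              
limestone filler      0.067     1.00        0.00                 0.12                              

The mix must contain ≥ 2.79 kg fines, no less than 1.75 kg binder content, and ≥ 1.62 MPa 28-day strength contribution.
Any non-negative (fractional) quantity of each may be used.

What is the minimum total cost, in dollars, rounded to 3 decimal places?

Let x1 = kg of Portland cement, x2 = kg of recycled aggregate, x3 = kg of limestone filler.
Minimize 0.284x1 + 0.019x2 + 0.067x3 s.t.:
  1x1 + 0.06x2 + 1x3 ≥ 2.79   (fines)
  1x1 ≥ 1.75   (binder content)
  1.04x1 + 0.02x2 + 0.12x3 ≥ 1.62   (28-day strength contribution)
  x1, x2, x3 ≥ 0.
At the optimum only Portland cement, limestone filler are positive (recycled aggregate = 0). The fines and binder content requirements are met with equality.
Optimal quantities: Portland cement = 1.75 kg, limestone filler = 1.04 kg.
Total cost: 0.284·1.75 + 0.067·1.04 = 0.56668.

$0.567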